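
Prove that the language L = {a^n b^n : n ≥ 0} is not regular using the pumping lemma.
Assume for contradiction that L is regular, and let p ≥ 1 be the pumping length given by the pumping lemma.
Choose s = a^p b^p. Then s ∈ L and |s| = 2p ≥ p.
By the pumping lemma, s = xyz for some x, y, z with |xy| ≤ p, |y| ≥ 1, and xy^i z ∈ L for every i ≥ 0.
Since |xy| ≤ p and the first p symbols of s are all a's, we must have y = a^k for some k with 1 ≤ k ≤ p.

Take i = 2: xy²z = a^(p + k) b^p.
This string has p + k a's but p b's, and p + k > p because k ≥ 1. So xy²z ∉ L.

This contradicts the pumping lemma, which requires xy^i z ∈ L for all i ≥ 0.
Hence L = {a^n b^n : n ≥ 0} is not regular. ∎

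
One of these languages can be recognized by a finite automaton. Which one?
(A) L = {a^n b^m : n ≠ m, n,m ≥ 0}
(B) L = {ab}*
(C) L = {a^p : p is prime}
(B) {ab}*

(B) L = {ab}* is regular.

This can be recognized by a finite automaton (DFA/NFA).
Regular expressions like {ab}* define regular languages.

The other choices are not regular:
- {a^p : p is prime}: After pumping, the length becomes composite
- {a^n b^m : n ≠ m, n,m ≥ 0}: After pumping a's, we can make n = m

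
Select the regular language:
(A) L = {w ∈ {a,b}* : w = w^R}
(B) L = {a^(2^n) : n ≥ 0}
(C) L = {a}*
(C) {a}*

(C) L = {a}* is regular.

This can be recognized by a finite automaton (DFA/NFA).
Regular expressions like {a}* define regular languages.

The other choices are not regular:
- {a^(2^n) : n ≥ 0}: After pumping, length is no longer a power of 2
- {w ∈ {a,b}* : w = w^R}: After pumping, the string is no longer symmetric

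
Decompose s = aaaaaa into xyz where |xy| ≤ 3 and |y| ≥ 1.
x = 'a', y = 'aa', z = 'aaa'

For s = aaaaaa and p = 3, one valid decomposition is:
- x = 'a' (length 1)
- y = 'aa' (length 2)
- z = 'aaa' (length 3)

Verification:
- xyz = 'a' + 'aa' + 'aaa' = aaaaaa ✓
- |xy| = 3 ≤ 3 ✓
- |y| = 2 > 0 ✓

All pumping lemma constraints are satisfied.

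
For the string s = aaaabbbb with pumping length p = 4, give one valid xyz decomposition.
x = 'aaa', y = 'a', z = 'bbbb'

For s = aaaabbbb and p = 4, one valid decomposition is:
- x = 'aaa' (length 3)
- y = 'a' (length 1)
- z = 'bbbb' (length 4)

Verification:
- xyz = 'aaa' + 'a' + 'bbbb' = aaaabbbb ✓
- |xy| = 4 ≤ 4 ✓
- |y| = 1 > 0 ✓

All pumping lemma constraints are satisfied.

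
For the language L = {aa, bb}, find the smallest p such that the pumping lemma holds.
p = 3

For a finite language L, the pumping lemma holds vacuously if p > max|s| for s ∈ L.

The longest string in L = {aa, bb} has length 2.
If p = 3, then no string s ∈ L has |s| ≥ p, so the condition is vacuously true.

The minimum pumping length is p = 3.

Why no smaller p works: for any p ≤ 2, the longest string s ∈ L has |s| = 2 ≥ p, so it would
have to be pumpable; but pumping up (i = 2, 3, ...) produces ever longer strings, which cannot all lie in the
finite language L. So the pumping property fails for every p ≤ 2.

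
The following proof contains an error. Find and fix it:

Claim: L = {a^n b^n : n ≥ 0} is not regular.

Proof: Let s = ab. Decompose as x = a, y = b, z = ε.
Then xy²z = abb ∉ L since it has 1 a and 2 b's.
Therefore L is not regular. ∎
Error: The string s = ab might be shorter than the pumping length p.

Correction: Choose s = a^p b^p to ensure |s| ≥ p. Also, the decomposition is wrong: with |xy| ≤ p, y cannot include b's when s starts with p a's.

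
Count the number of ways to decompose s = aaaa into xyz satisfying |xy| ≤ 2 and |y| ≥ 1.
3

For s = 'aaaa' with pumping length p = 2:

Constraints: |xy| ≤ 2, |y| > 0

Valid decompositions (|xy| ≤ p, |y| ≥ 1):
  • x='', y='a', z='aaa'
  • x='a', y='a', z='aa'
  • x='', y='aa', z='aa'

Total count: 3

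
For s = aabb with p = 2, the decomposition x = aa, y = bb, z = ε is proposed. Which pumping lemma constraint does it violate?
Violated: |xy| ≤ p

The decomposition x = aa, y = bb, z = ε for s = aabb with p = 2
violates the constraint: |xy| ≤ p

|xy| = |aabb| = 4 > 2 = p. The decomposition puts too many characters in xy.

Pumping lemma constraints:
1. xyz = s (decomposition is valid)
2. |xy| ≤ p
3. |y| > 0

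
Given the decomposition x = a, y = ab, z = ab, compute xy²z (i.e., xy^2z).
aababab

Given x = 'a', y = 'ab', z = 'ab' and i = 2:

xy^2z = x + y·y·...·y (2 times) + z
       = 'a' + 'ab'^2 + 'ab'
       = 'a' + 'abab' + 'ab'
       = 'aababab'

The pumped string is 'aababab' with length 7.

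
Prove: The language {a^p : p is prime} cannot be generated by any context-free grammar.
Assume for contradiction that L is context-free, and let p ≥ 1 be the pumping length given by the pumping lemma for CFLs.
Choose a prime q with q ≥ p and let s = a^q. Then s ∈ L and |s| = q ≥ p.
By the CFL pumping lemma, s = uvxyz for some u, v, x, y, z with |vxy| ≤ p, |vy| ≥ 1, and uv^i xy^i z ∈ L for every i ≥ 0.
All symbols are a's, so only lengths matter: let k = |vy|, with 1 ≤ k ≤ p. Then |uv^i xy^i z| = q + (i − 1)k.

Take i = q + 1: the length is q + qk = q(k + 1).
Both factors satisfy q ≥ 2 and k + 1 ≥ 2, so q(k + 1) is composite and uv^(q+1) xy^(q+1) z ∉ L.

This contradicts the CFL pumping lemma, which requires uv^i xy^i z ∈ L for all i ≥ 0.
Hence L = {a^p : p is prime} is not context-free. ∎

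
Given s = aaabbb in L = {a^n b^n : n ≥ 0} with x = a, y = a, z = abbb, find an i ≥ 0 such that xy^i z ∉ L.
i = 0

xy⁰z = a · ε · abbb = aabbb; aabbb has 2 a's and 3 b's; 2 ≠ 3, so it is not in L.
(Other choices also work, e.g. i = 2, 3; only i = 1 is guaranteed to stay in L since xy¹z = s.)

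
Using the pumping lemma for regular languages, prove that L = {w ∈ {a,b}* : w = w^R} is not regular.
Assume for contradiction that L is regular, and let p ≥ 1 be the pumping length given by the pumping lemma.
Choose s = a^p b a^p. Then s ∈ L (it reads the same in both directions) and |s| = 2p + 1 ≥ p.
By the pumping lemma, s = xyz for some x, y, z with |xy| ≤ p, |y| ≥ 1, and xy^i z ∈ L for every i ≥ 0.
Since |xy| ≤ p and the first p symbols of s are all a's, y = a^k for some k with 1 ≤ k ≤ p.

Take i = 2: xy²z = a^(p + k) b a^p.
Its reversal is a^p b a^(p + k). These differ because the block of a's before the unique b has length p + k in one and p in the other, and p + k ≠ p since k ≥ 1. So xy²z is not a palindrome, i.e. xy²z ∉ L.

This contradicts the pumping lemma, which requires xy^i z ∈ L for all i ≥ 0.
Hence L = {w ∈ {a,b}* : w = w^R} is not regular. ∎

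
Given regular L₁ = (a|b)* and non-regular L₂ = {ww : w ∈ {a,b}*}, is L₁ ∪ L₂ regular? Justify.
Yes — L₁ ∪ L₂ is regular.

{ww} ⊆ (a|b)*, so L₁ ∪ L₂ = (a|b)*, which is regular.

Note that the bare facts "L₁ regular, L₂ non-regular" do not settle the question by themselves: the closure of regular languages under ∪, ∩, complement and difference applies only when BOTH operands are regular. With a non-regular operand the result can come out regular or non-regular depending on the specific languages, so one has to work out L₁ ∪ L₂ for this particular pair, as above.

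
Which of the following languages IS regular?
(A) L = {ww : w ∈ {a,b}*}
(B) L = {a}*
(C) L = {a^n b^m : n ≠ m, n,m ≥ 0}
(B) {a}*

(B) L = {a}* is regular.

This can be recognized by a finite automaton (DFA/NFA).
Regular expressions like {a}* define regular languages.

The other choices are not regular:
- {ww : w ∈ {a,b}*}: After pumping, the two halves no longer match
- {a^n b^m : n ≠ m, n,m ≥ 0}: After pumping a's, we can make n = m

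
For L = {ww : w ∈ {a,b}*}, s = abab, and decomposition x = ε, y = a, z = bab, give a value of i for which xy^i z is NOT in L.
i = 0

xy⁰z = ε · ε · bab = bab; bab has odd length 3, so it cannot be written as ww and is not in L.
(Other choices also work, e.g. i = 2, 3; only i = 1 is guaranteed to stay in L since xy¹z = s.)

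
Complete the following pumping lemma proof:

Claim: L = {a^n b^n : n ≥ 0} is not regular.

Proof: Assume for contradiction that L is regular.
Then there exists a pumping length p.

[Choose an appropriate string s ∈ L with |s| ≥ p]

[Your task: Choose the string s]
s = a^p b^p

This string is in L (has equal a's and b's) and has length 2p ≥ p.
Any decomposition xyz with |xy| ≤ p means y consists only of a's,
so pumping will unbalance the counts.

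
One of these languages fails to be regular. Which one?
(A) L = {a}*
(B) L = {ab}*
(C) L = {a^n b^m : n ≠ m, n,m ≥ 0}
(C) {a^n b^m : n ≠ m, n,m ≥ 0}

(C) L = {a^n b^m : n ≠ m, n,m ≥ 0} is NOT regular.

The pumping lemma can be used to prove this:
After pumping a's, we can make n = m

The other languages are regular because they can be recognized by finite automata.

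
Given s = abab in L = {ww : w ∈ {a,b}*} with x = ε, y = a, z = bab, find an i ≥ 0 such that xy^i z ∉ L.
i = 0

xy⁰z = ε · ε · bab = bab; bab has odd length 3, so it cannot be written as ww and is not in L.
(Other choices also work, e.g. i = 2, 3; only i = 1 is guaranteed to stay in L since xy¹z = s.)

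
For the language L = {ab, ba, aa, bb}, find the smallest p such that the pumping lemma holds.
p = 3

For a finite language L, the pumping lemma holds vacuously if p > max|s| for s ∈ L.

The longest string in L = {ab, ba, aa, bb} has length 2.
If p = 3, then no string s ∈ L has |s| ≥ p, so the condition is vacuously true.

The minimum pumping length is p = 3.

Why no smaller p works: for any p ≤ 2, the longest string s ∈ L has |s| = 2 ≥ p, so it would
have to be pumpable; but pumping up (i = 2, 3, ...) produces ever longer strings, which cannot all lie in the
finite language L. So the pumping property fails for every p ≤ 2.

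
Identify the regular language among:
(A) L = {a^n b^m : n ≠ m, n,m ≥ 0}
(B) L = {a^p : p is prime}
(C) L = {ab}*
(C) {ab}*

(C) L = {ab}* is regular.

This can be recognized by a finite automaton (DFA/NFA).
Regular expressions like {ab}* define regular languages.

The other choices are not regular:
- {a^p : p is prime}: After pumping, the length becomes composite
- {a^n b^m : n ≠ m, n,m ≥ 0}: After pumping a's, we can make n = m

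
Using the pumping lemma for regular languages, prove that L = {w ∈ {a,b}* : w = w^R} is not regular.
Assume for contradiction that L is regular, and let p ≥ 1 be the pumping length given by the pumping lemma.
Choose s = a^p b a^p. Then s ∈ L (it reads the same in both directions) and |s| = 2p + 1 ≥ p.
By the pumping lemma, s = xyz for some x, y, z with |xy| ≤ p, |y| ≥ 1, and xy^i z ∈ L for every i ≥ 0.
Since |xy| ≤ p and the first p symbols of s are all a's, y = a^k for some k with 1 ≤ k ≤ p.

Take i = 2: xy²z = a^(p + k) b a^p.
Its reversal is a^p b a^(p + k). These differ because the block of a's before the unique b has length p + k in one and p in the other, and p + k ≠ p since k ≥ 1. So xy²z is not a palindrome, i.e. xy²z ∉ L.

This contradicts the pumping lemma, which requires xy^i z ∈ L for all i ≥ 0.
Hence L = {w ∈ {a,b}* : w = w^R} is not regular. ∎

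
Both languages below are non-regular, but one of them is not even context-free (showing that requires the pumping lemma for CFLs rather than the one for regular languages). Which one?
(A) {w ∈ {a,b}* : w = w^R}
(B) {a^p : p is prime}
(B) {a^p : p is prime}

(B) {a^p : p is prime} requires the CFL pumping lemma.

- {w ∈ {a,b}* : w = w^R} is context-free (but not regular)
  • Can be shown non-regular with the regular pumping lemma
  • After pumping, the string is no longer symmetric

- {a^p : p is prime} is NOT context-free
  • Requires the CFL pumping lemma to prove
  • The CFL pumping lemma also fails because prime gaps are unbounded

The CFL pumping lemma is "stronger" in that it can prove non-membership
in the larger class of context-free languages.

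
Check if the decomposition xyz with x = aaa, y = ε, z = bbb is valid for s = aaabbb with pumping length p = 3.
Violated: |y| > 0

The decomposition x = aaa, y = ε, z = bbb for s = aaabbb with p = 3
violates the constraint: |y| > 0

|y| = 0, but the pumping lemma requires |y| > 0 (y must be non-empty).

Pumping lemma constraints:
1. xyz = s (decomposition is valid)
2. |xy| ≤ p
3. |y| > 0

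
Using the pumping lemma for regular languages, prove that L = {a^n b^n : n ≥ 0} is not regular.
Assume for contradiction that L is regular, and let p ≥ 1 be the pumping length given by the pumping lemma.
Choose s = a^p b^p. Then s ∈ L and |s| = 2p ≥ p.
By the pumping lemma, s = xyz for some x, y, z with |xy| ≤ p, |y| ≥ 1, and xy^i z ∈ L for every i ≥ 0.
Since |xy| ≤ p and the first p symbols of s are all a's, we must have y = a^k for some k with 1 ≤ k ≤ p.

Take i = 2: xy²z = a^(p + k) b^p.
This string has p + k a's but p b's, and p + k > p because k ≥ 1. So xy²z ∉ L.

This contradicts the pumping lemma, which requires xy^i z ∈ L for all i ≥ 0.
Hence L = {a^n b^n : n ≥ 0} is not regular. ∎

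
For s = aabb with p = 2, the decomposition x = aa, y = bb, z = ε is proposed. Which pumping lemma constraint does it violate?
Violated: |xy| ≤ p

The decomposition x = aa, y = bb, z = ε for s = aabb with p = 2
violates the constraint: |xy| ≤ p

|xy| = |aabb| = 4 > 2 = p. The decomposition puts too many characters in xy.

Pumping lemma constraints:
1. xyz = s (decomposition is valid)
2. |xy| ≤ p
3. |y| > 0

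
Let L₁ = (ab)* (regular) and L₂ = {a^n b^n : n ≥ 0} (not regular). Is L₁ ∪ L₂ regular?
No — L₁ ∪ L₂ is not regular.

Let U = (ab)* ∪ {a^n b^n}. If U were regular, then U ∩ aa*bb* would be regular (closure under intersection with a regular language). But (ab)* ∩ aa*bb* = {ab} and {a^n b^n} ∩ aa*bb* = {a^n b^n : n ≥ 1}, so U ∩ aa*bb* = {a^n b^n : n ≥ 1}, which is not regular. Hence U is not regular.

Note that the bare facts "L₁ regular, L₂ non-regular" do not settle the question by themselves: the closure of regular languages under ∪, ∩, complement and difference applies only when BOTH operands are regular. With a non-regular operand the result can come out regular or non-regular depending on the specific languages, so one has to work out L₁ ∪ L₂ for this particular pair, as above.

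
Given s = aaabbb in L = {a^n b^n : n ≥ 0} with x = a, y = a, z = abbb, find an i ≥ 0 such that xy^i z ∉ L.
i = 2

xy²z = a · aa · abbb = aaaabbb; aaaabbb has 4 a's and 3 b's; 4 ≠ 3, so it is not in L.
(Other choices also work, e.g. i = 0, 3; only i = 1 is guaranteed to stay in L since xy¹z = s.)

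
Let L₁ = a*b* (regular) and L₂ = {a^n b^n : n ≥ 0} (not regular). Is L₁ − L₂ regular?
No — L₁ − L₂ is not regular.

a*b* − {a^n b^n} = {a^n b^m : n ≠ m}. If this were regular, then its complement intersected with a*b*, namely {a^n b^n : n ≥ 0}, would be regular too (closure under complement and intersection) — contradiction. So L₁ − L₂ is not regular.

Note that the bare facts "L₁ regular, L₂ non-regular" do not settle the question by themselves: the closure of regular languages under ∪, ∩, complement and difference applies only when BOTH operands are regular. With a non-regular operand the result can come out regular or non-regular depending on the specific languages, so one has to work out L₁ − L₂ for this particular pair, as above.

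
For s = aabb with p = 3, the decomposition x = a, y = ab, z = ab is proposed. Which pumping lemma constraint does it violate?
Violated: xyz = s

The decomposition x = a, y = ab, z = ab for s = aabb with p = 3
violates the constraint: xyz = s

xyz = 'a' + 'ab' + 'ab' = 'aabab' ≠ 'aabb' = s. The decomposition doesn't reconstruct s.

Pumping lemma constraints:
1. xyz = s (decomposition is valid)
2. |xy| ≤ p
3. |y| > 0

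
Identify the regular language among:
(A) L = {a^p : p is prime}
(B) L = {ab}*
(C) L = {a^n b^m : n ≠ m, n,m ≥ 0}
(B) {ab}*

(B) L = {ab}* is regular.

This can be recognized by a finite automaton (DFA/NFA).
Regular expressions like {ab}* define regular languages.

The other choices are not regular:
- {a^p : p is prime}: After pumping, the length becomes composite
- {a^n b^m : n ≠ m, n,m ≥ 0}: After pumping a's, we can make n = m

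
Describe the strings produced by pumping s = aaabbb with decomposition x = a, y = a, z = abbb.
{xy^i z : i ≥ 0} = {a^(2+i) b^3 : i ≥ 0} = {aabbb, aaabbb, aaaabbb, ...}

With x = a, y = a, z = abbb: Starting with aaabbb and pumping the second 'a', we get strings with 2+i a's followed by 3 b's for i = 0, 1, 2, ...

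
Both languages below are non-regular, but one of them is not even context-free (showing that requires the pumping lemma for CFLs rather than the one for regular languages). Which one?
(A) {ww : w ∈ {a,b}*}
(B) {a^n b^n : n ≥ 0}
(A) {ww : w ∈ {a,b}*}

(A) {ww : w ∈ {a,b}*} requires the CFL pumping lemma.

- {a^n b^n : n ≥ 0} is context-free (but not regular)
  • Can be shown non-regular with the regular pumping lemma
  • After pumping, the number of a's and b's become unequal

- {ww : w ∈ {a,b}*} is NOT context-free
  • Requires the CFL pumping lemma to prove
  • Cannot verify equality of two arbitrary substrings

The CFL pumping lemma is "stronger" in that it can prove non-membership
in the larger class of context-free languages.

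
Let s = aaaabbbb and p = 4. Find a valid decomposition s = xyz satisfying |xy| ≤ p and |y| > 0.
x = 'a', y = 'aa', z = 'abbbb'

For s = aaaabbbb and p = 4, one valid decomposition is:
- x = 'a' (length 1)
- y = 'aa' (length 2)
- z = 'abbbb' (length 5)

Verification:
- xyz = 'a' + 'aa' + 'abbbb' = aaaabbbb ✓
- |xy| = 3 ≤ 4 ✓
- |y| = 2 > 0 ✓

All pumping lemma constraints are satisfied.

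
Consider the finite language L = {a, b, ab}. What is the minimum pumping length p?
p = 3

For a finite language L, the pumping lemma holds vacuously if p > max|s| for s ∈ L.

The longest string in L = {a, b, ab} has length 2.
If p = 3, then no string s ∈ L has |s| ≥ p, so the condition is vacuously true.

The minimum pumping length is p = 3.

Why no smaller p works: for any p ≤ 2, the longest string s ∈ L has |s| = 2 ≥ p, so it would
have to be pumpable; but pumping up (i = 2, 3, ...) produces ever longer strings, which cannot all lie in the
finite language L. So the pumping property fails for every p ≤ 2.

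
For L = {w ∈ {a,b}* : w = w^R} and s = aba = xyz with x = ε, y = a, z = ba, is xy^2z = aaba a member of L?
No

xy²z = ε · aa · ba = aaba.
aaba reversed is abaa ≠ aaba, so it is not a palindrome and is not in L.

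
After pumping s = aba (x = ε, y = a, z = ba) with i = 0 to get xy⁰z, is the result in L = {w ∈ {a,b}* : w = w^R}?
No

xy⁰z = ε · ε · ba = ba.
ba reversed is ab ≠ ba, so it is not a palindrome and is not in L.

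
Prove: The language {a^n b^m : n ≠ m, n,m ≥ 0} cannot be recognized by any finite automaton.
Assume for contradiction that L is regular, and let p ≥ 1 be the pumping length given by the pumping lemma.
Choose s = a^p b^(p + p!). Then s ∈ L because p ≠ p + p! (as p! ≥ 1), and |s| ≥ p.
By the pumping lemma, s = xyz for some x, y, z with |xy| ≤ p, |y| ≥ 1, and xy^i z ∈ L for every i ≥ 0.
Since |xy| ≤ p and the first p symbols of s are all a's, y = a^k for some k with 1 ≤ k ≤ p.
For every i ≥ 0, xy^i z = a^(p + (i − 1)k) b^(p + p!).

Because 1 ≤ k ≤ p, k divides p!. Let t = p!/k (a positive integer) and take i = t + 1.
Then the number of a's is p + tk = p + p!, which equals the number of b's.
So xy^(t+1) z = a^(p + p!) b^(p + p!) has equally many a's and b's and is NOT in L.

This contradicts the pumping lemma, which requires xy^i z ∈ L for all i ≥ 0.
Hence L = {a^n b^m : n ≠ m, n,m ≥ 0} is not regular. ∎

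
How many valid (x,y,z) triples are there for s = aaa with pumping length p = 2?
3

For s = 'aaa' with pumping length p = 2:

Constraints: |xy| ≤ 2, |y| > 0

Valid decompositions (|xy| ≤ p, |y| ≥ 1):
  • x='', y='a', z='aa'
  • x='a', y='a', z='a'
  • x='', y='aa', z='a'

Total count: 3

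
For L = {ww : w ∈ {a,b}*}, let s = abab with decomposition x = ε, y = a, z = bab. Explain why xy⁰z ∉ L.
xy⁰z = bab ∉ L

Pumping with i = 0 replaces y = a by y⁰ = ε:
- Original: s = xyz = abab; abab splits into halves ab · ab, which are equal, so it is in L (w = ab)
- Pumped: xy⁰z = ε · ε · bab = bab
- bab has odd length 3, so it cannot be written as ww and is not in L

The pumping lemma would require xy⁰z ∈ L, so this decomposition yields a contradiction.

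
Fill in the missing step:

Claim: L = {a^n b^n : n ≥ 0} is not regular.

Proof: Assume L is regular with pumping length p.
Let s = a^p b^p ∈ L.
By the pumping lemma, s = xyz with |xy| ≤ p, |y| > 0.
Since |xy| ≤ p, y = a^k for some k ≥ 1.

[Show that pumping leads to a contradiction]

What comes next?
Consider xy²z = a^(p+k) b^p.

Since k ≥ 1, we have p + k > p.
So xy²z has more a's than b's: (p+k) a's vs p b's.
This means xy²z ∉ L because a^n b^n requires equal counts.

This contradicts the pumping lemma which states xy²z ∈ L.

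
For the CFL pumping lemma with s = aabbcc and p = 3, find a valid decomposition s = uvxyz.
u='aa', v='b', x='b', y='c', z='c'

For s = aabbcc with pumping length p = 3:

One valid decomposition:
- u = 'aa'
- v = 'b'
- x = 'b'
- y = 'c'
- z = 'c'

Verification:
- uvxyz = 'aa' + 'b' + 'b' + 'c' + 'c' = aabbcc ✓
- |vxy| = |'bbc'| = 3 ≤ 3 ✓
- |vy| = |'bc'| = 2 > 0 ✓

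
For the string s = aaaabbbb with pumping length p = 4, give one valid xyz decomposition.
x = 'a', y = 'aaa', z = 'bbbb'

For s = aaaabbbb and p = 4, one valid decomposition is:
- x = 'a' (length 1)
- y = 'aaa' (length 3)
- z = 'bbbb' (length 4)

Verification:
- xyz = 'a' + 'aaa' + 'bbbb' = aaaabbbb ✓
- |xy| = 4 ≤ 4 ✓
- |y| = 3 > 0 ✓

All pumping lemma constraints are satisfied.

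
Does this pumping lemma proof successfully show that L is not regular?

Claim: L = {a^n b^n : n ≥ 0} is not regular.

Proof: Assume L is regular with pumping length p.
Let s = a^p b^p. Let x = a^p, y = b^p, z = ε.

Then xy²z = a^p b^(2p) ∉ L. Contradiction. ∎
The proof is INCORRECT.

Error: The decomposition violates |xy| ≤ p.
With x = a^p and y = b^p, we have |xy| = 2p > p.
The pumping lemma requires |xy| ≤ p, so y must be within the first p characters.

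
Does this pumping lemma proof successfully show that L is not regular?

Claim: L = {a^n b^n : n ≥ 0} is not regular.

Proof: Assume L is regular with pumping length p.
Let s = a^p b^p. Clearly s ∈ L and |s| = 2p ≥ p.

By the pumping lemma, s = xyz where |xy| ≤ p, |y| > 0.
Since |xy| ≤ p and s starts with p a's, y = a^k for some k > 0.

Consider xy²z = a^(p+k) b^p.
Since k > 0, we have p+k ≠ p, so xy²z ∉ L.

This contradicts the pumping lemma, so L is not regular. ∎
The proof is correct.

This proof is valid because:
1. The string s = a^p b^p is correctly in L
2. The decomposition analysis is correct: y must consist only of a's
3. The contradiction is valid: pumping increases a's but not b's
4. The conclusion follows logically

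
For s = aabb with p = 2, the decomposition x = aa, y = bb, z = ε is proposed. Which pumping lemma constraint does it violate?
Violated: |xy| ≤ p

The decomposition x = aa, y = bb, z = ε for s = aabb with p = 2
violates the constraint: |xy| ≤ p

|xy| = |aabb| = 4 > 2 = p. The decomposition puts too many characters in xy.

Pumping lemma constraints:
1. xyz = s (decomposition is valid)
2. |xy| ≤ p
3. |y| > 0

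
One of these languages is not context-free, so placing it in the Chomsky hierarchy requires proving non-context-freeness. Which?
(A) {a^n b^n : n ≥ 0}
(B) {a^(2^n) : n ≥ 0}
(B) {a^(2^n) : n ≥ 0}

(B) {a^(2^n) : n ≥ 0} requires the CFL pumping lemma.

- {a^n b^n : n ≥ 0} is context-free (but not regular)
  • Can be shown non-regular with the regular pumping lemma
  • After pumping, the number of a's and b's become unequal

- {a^(2^n) : n ≥ 0} is NOT context-free
  • Requires the CFL pumping lemma to prove
  • Gaps between powers of 2 grow exponentially

The CFL pumping lemma is "stronger" in that it can prove non-membership
in the larger class of context-free languages.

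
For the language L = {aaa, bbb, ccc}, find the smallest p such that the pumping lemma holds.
p = 4

For a finite language L, the pumping lemma holds vacuously if p > max|s| for s ∈ L.

The longest string in L = {aaa, bbb, ccc} has length 3.
If p = 4, then no string s ∈ L has |s| ≥ p, so the condition is vacuously true.

The minimum pumping length is p = 4.

Why no smaller p works: for any p ≤ 3, the longest string s ∈ L has |s| = 3 ≥ p, so it would
have to be pumpable; but pumping up (i = 2, 3, ...) produces ever longer strings, which cannot all lie in the
finite language L. So the pumping property fails for every p ≤ 3.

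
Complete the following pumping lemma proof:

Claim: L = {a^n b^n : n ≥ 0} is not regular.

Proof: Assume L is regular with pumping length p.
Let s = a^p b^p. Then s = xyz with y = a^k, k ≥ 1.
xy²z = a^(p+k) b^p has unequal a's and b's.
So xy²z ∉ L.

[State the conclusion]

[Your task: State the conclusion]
This contradicts the pumping lemma for regular languages,
which guarantees xy^i z ∈ L for all i ≥ 0.

Since our assumption that L is regular leads to a contradiction,
we conclude that L = {a^n b^n : n ≥ 0} is NOT regular. ∎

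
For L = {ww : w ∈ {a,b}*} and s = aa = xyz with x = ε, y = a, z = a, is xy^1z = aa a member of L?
Yes

xy¹z = ε · a · a = aa.
aa splits into halves a · a, which are equal, so it is in L (w = a).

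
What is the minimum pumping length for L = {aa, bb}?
p = 3

For a finite language L, the pumping lemma holds vacuously if p > max|s| for s ∈ L.

The longest string in L = {aa, bb} has length 2.
If p = 3, then no string s ∈ L has |s| ≥ p, so the condition is vacuously true.

The minimum pumping length is p = 3.

Why no smaller p works: for any p ≤ 2, the longest string s ∈ L has |s| = 2 ≥ p, so it would
have to be pumpable; but pumping up (i = 2, 3, ...) produces ever longer strings, which cannot all lie in the
finite language L. So the pumping property fails for every p ≤ 2.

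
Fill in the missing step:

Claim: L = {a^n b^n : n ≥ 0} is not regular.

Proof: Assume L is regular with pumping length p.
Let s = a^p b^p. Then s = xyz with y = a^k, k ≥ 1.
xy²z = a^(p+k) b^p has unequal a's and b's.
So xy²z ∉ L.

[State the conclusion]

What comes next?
This contradicts the pumping lemma for regular languages,
which guarantees xy^i z ∈ L for all i ≥ 0.

Since our assumption that L is regular leads to a contradiction,
we conclude that L = {a^n b^n : n ≥ 0} is NOT regular. ∎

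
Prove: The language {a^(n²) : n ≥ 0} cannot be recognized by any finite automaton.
Assume for contradiction that L is regular, and let p ≥ 1 be the pumping length given by the pumping lemma.
Choose s = a^(p²). Then s ∈ L and |s| = p² ≥ p.
By the pumping lemma, s = xyz for some x, y, z with |xy| ≤ p, |y| ≥ 1, and xy^i z ∈ L for every i ≥ 0.
Here y = a^k for some k with 1 ≤ k ≤ |xy| ≤ p.

Take i = 2: |xy²z| = p² + k.
Now p² < p² + k ≤ p² + p < p² + 2p + 1 = (p + 1)².
So |xy²z| lies strictly between the consecutive squares p² and (p + 1)², hence is not a perfect square, and xy²z ∉ L.

This contradicts the pumping lemma, which requires xy^i z ∈ L for all i ≥ 0.
Hence L = {a^(n²) : n ≥ 0} is not regular. ∎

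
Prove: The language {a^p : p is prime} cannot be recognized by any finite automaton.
Assume for contradiction that L is regular, and let p ≥ 1 be the pumping length given by the pumping lemma.
Choose a prime q with q ≥ p (one exists because there are infinitely many primes) and let s = a^q. Then s ∈ L and |s| = q ≥ p.
By the pumping lemma, s = xyz for some x, y, z with |xy| ≤ p, |y| ≥ 1, and xy^i z ∈ L for every i ≥ 0.
Here y = a^k for some k with 1 ≤ k ≤ p, and xy^i z = a^(q + (i − 1)k) for every i ≥ 0.

Take i = q + 1: |xy^(q+1) z| = q + qk = q(k + 1).
Both factors satisfy q ≥ 2 and k + 1 ≥ 2, so q(k + 1) is composite, and xy^(q+1) z ∉ L.

This contradicts the pumping lemma, which requires xy^i z ∈ L for all i ≥ 0.
Hence L = {a^p : p is prime} is not regular. ∎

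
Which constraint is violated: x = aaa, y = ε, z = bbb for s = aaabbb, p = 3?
Violated: |y| > 0

The decomposition x = aaa, y = ε, z = bbb for s = aaabbb with p = 3
violates the constraint: |y| > 0

|y| = 0, but the pumping lemma requires |y| > 0 (y must be non-empty).

Pumping lemma constraints:
1. xyz = s (decomposition is valid)
2. |xy| ≤ p
3. |y| > 0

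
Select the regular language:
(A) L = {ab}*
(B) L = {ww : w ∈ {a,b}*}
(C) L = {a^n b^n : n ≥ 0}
(A) {ab}*

(A) L = {ab}* is regular.

This can be recognized by a finite automaton (DFA/NFA).
Regular expressions like {ab}* define regular languages.

The other choices are not regular:
- {ww : w ∈ {a,b}*}: After pumping, the two halves no longer match
- {a^n b^n : n ≥ 0}: After pumping, the number of a's and b's become unequal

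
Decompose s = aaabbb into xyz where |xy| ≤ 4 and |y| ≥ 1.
x = 'aa', y = 'ab', z = 'bb'

For s = aaabbb and p = 4, one valid decomposition is:
- x = 'aa' (length 2)
- y = 'ab' (length 2)
- z = 'bb' (length 2)

Verification:
- xyz = 'aa' + 'ab' + 'bb' = aaabbb ✓
- |xy| = 4 ≤ 4 ✓
- |y| = 2 > 0 ✓

All pumping lemma constraints are satisfied.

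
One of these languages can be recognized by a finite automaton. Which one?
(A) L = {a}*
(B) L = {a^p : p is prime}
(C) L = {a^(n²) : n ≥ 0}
(A) {a}*

(A) L = {a}* is regular.

This can be recognized by a finite automaton (DFA/NFA).
Regular expressions like {a}* define regular languages.

The other choices are not regular:
- {a^p : p is prime}: After pumping, the length becomes composite
- {a^(n²) : n ≥ 0}: After pumping, length is no longer a perfect square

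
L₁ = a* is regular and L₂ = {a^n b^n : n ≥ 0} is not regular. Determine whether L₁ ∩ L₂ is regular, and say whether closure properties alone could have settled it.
Yes — L₁ ∩ L₂ is regular.

A string of a* contains no b's, and the only string of {a^n b^n} with no b's is ε (n = 0). So L₁ ∩ L₂ = {ε}, a finite language, which is regular.

Note that the bare facts "L₁ regular, L₂ non-regular" do not settle the question by themselves: the closure of regular languages under ∪, ∩, complement and difference applies only when BOTH operands are regular. With a non-regular operand the result can come out regular or non-regular depending on the specific languages, so one has to work out L₁ ∩ L₂ for this particular pair, as above.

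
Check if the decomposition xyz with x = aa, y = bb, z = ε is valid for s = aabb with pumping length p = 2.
Violated: |xy| ≤ p

The decomposition x = aa, y = bb, z = ε for s = aabb with p = 2
violates the constraint: |xy| ≤ p

|xy| = |aabb| = 4 > 2 = p. The decomposition puts too many characters in xy.

Pumping lemma constraints:
1. xyz = s (decomposition is valid)
2. |xy| ≤ p
3. |y| > 0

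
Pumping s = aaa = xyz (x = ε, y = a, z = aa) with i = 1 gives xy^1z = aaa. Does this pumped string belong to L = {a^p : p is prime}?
Yes

xy¹z = ε · a · aa = aaa.
aaa has length 3, which is prime, so it is in L.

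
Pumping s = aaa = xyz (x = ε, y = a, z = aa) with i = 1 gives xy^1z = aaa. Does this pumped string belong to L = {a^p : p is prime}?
Yes

xy¹z = ε · a · aa = aaa.
aaa has length 3, which is prime, so it is in L.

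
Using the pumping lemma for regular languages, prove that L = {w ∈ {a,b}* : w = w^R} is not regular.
Assume for contradiction that L is regular, and let p ≥ 1 be the pumping length given by the pumping lemma.
Choose s = a^p b a^p. Then s ∈ L (it reads the same in both directions) and |s| = 2p + 1 ≥ p.
By the pumping lemma, s = xyz for some x, y, z with |xy| ≤ p, |y| ≥ 1, and xy^i z ∈ L for every i ≥ 0.
Since |xy| ≤ p and the first p symbols of s are all a's, y = a^k for some k with 1 ≤ k ≤ p.

Take i = 0: xy⁰z = a^(p − k) b a^p.
Its reversal is a^p b a^(p − k). These differ because the block of a's before the unique b has length p − k in one and p in the other, and p − k ≠ p since k ≥ 1. So xy⁰z is not a palindrome, i.e. xy⁰z ∉ L.

This contradicts the pumping lemma, which requires xy^i z ∈ L for all i ≥ 0.
Hence L = {w ∈ {a,b}* : w = w^R} is not regular. ∎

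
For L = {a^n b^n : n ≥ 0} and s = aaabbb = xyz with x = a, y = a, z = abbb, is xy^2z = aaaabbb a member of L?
No

xy²z = a · aa · abbb = aaaabbb.
aaaabbb has 4 a's and 3 b's; 4 ≠ 3, so it is not in L.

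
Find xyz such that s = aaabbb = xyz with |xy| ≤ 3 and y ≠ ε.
x = '', y = 'a', z = 'aabbb'

For s = aaabbb and p = 3, one valid decomposition is:
- x = '' (length 0)
- y = 'a' (length 1)
- z = 'aabbb' (length 5)

Verification:
- xyz = '' + 'a' + 'aabbb' = aaabbb ✓
- |xy| = 1 ≤ 3 ✓
- |y| = 1 > 0 ✓

All pumping lemma constraints are satisfied.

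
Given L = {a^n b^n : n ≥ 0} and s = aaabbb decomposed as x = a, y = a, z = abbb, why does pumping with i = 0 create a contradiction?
xy⁰z = aabbb ∉ L

Pumping with i = 0 replaces y = a by y⁰ = ε:
- Original: s = xyz = aaabbb; aaabbb = a^3 b^3 has equal counts (3 = 3), so it is in L
- Pumped: xy⁰z = a · ε · abbb = aabbb
- aabbb has 2 a's and 3 b's; 2 ≠ 3, so it is not in L

The pumping lemma would require xy⁰z ∈ L, so this decomposition yields a contradiction.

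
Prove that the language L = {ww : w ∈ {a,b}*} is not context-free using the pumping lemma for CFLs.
Assume for contradiction that L is context-free, and let p ≥ 1 be the pumping length given by the pumping lemma for CFLs.
Choose s = a^p b^p a^p b^p. Then s ∈ L (take w = a^p b^p) and |s| = 4p ≥ p.
By the CFL pumping lemma, s = uvxyz for some u, v, x, y, z with |vxy| ≤ p, |vy| ≥ 1, and uv^i xy^i z ∈ L for every i ≥ 0.

Write s as four blocks A₁ B₁ A₂ B₂ with A₁ = A₂ = a^p and B₁ = B₂ = b^p. Since |vxy| ≤ p, the window vxy lies inside at most two adjacent blocks. Take i = 0 and let t = uxz, so |t| = 4p − |vy| with 1 ≤ |vy| ≤ p. If |t| is odd, t ∉ L immediately, so assume |vy| is even (hence |vy| ≥ 2) and |t|/2 = 2p − |vy|/2, which satisfies p ≤ |t|/2 ≤ 2p − 1.

Case 1 (vxy inside A₁B₁): t = a^(p−j) b^(p−l) a^p b^p with j + l = |vy|. The second half of t has length < 2p, so it is a suffix of the trailing a^p b^p and ends in b; the first half is a^(p−j) b^(p−l) a^((j+l)/2), which ends in a because (j+l)/2 ≥ 1. The halves differ, so t ∉ L.

Case 2 (vxy inside B₁A₂, straddling the middle): t = a^p b^(p−j) a^(p−l) b^p with j + l = |vy|. If t = ww, then w is a prefix of t of length ≥ p, so w begins with a^p; and w is a suffix of t of length ≥ p, so w ends with b^p. That forces |w| ≥ 2p, contradicting |w| = |t|/2 ≤ 2p − 1. So t ∉ L.

Case 3 (vxy inside A₂B₂): t = a^p b^p a^(p−j) b^(p−l) with j + l = |vy|. The first half of t is a prefix of a^p b^p, so it begins with a; the second half is b^((j+l)/2) a^(p−j) b^(p−l), which begins with b. The halves differ, so t ∉ L.

In every case uv⁰xy⁰z = uxz ∉ L.

This contradicts the CFL pumping lemma, which requires uv^i xy^i z ∈ L for all i ≥ 0.
Hence L = {ww : w ∈ {a,b}*} is not context-free. ∎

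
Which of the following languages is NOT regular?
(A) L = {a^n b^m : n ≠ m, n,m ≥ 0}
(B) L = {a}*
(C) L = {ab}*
(A) {a^n b^m : n ≠ m, n,m ≥ 0}

(A) L = {a^n b^m : n ≠ m, n,m ≥ 0} is NOT regular.

The pumping lemma can be used to prove this:
After pumping a's, we can make n = m

The other languages are regular because they can be recognized by finite automata.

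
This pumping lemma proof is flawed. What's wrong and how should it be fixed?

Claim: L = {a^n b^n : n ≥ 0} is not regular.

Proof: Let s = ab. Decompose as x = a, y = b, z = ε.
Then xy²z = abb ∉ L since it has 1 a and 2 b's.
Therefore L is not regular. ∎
Error: The string s = ab might be shorter than the pumping length p.

Correction: Choose s = a^p b^p to ensure |s| ≥ p. Also, the decomposition is wrong: with |xy| ≤ p, y cannot include b's when s starts with p a's.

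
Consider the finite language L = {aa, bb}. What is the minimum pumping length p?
p = 3

For a finite language L, the pumping lemma holds vacuously if p > max|s| for s ∈ L.

The longest string in L = {aa, bb} has length 2.
If p = 3, then no string s ∈ L has |s| ≥ p, so the condition is vacuously true.

The minimum pumping length is p = 3.

Why no smaller p works: for any p ≤ 2, the longest string s ∈ L has |s| = 2 ≥ p, so it would
have to be pumpable; but pumping up (i = 2, 3, ...) produces ever longer strings, which cannot all lie in the
finite language L. So the pumping property fails for every p ≤ 2.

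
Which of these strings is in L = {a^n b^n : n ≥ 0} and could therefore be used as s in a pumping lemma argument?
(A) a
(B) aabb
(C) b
(B) aabb

The pumping lemma is applied to a string s that lies in L, so first check membership of each option:
- (A) a has 1 a's and 0 b's; 1 ≠ 0, so it is not in L ✗
- (B) aabb = a^2 b^2 has equal counts (2 = 2), so it is in L ✓
- (C) b has 0 a's and 1 b's; 0 ≠ 1, so it is not in L ✗

Only (B) aabb is in L, so it is the only candidate that could play the role of s.
(In a complete proof one picks s in terms of the pumping length p so that |s| ≥ p is guaranteed; a fixed string like aabb illustrates the shape of such an s.)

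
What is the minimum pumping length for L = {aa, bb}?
p = 3

For a finite language L, the pumping lemma holds vacuously if p > max|s| for s ∈ L.

The longest string in L = {aa, bb} has length 2.
If p = 3, then no string s ∈ L has |s| ≥ p, so the condition is vacuously true.

The minimum pumping length is p = 3.

Why no smaller p works: for any p ≤ 2, the longest string s ∈ L has |s| = 2 ≥ p, so it would
have to be pumpable; but pumping up (i = 2, 3, ...) produces ever longer strings, which cannot all lie in the
finite language L. So the pumping property fails for every p ≤ 2.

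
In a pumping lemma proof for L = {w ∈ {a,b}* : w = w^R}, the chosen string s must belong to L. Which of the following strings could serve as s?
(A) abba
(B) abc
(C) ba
(A) abba

The pumping lemma is applied to a string s that lies in L, so first check membership of each option:
- (A) abba reversed is abba, the same string, so it is a palindrome and is in L ✓
- (B) abc reversed is cba ≠ abc, so it is not a palindrome and is not in L ✗
- (C) ba reversed is ab ≠ ba, so it is not a palindrome and is not in L ✗

Only (A) abba is in L, so it is the only candidate that could play the role of s.
(In a complete proof one picks s in terms of the pumping length p so that |s| ≥ p is guaranteed; a fixed string like abba illustrates the shape of such an s.)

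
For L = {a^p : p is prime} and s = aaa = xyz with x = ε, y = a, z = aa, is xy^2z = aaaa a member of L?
No

xy²z = ε · aa · aa = aaaa.
aaaa has length 4 = 2 × 2, which is not prime, so it is not in L.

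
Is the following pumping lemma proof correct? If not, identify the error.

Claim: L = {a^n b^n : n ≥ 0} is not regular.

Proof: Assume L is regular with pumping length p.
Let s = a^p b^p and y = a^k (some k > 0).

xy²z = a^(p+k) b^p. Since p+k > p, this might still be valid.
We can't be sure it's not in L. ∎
The proof is INCORRECT.

Error: The conclusion is wrong.
xy²z = a^(p+k) b^p is definitely NOT in L because the number of a's (p+k) ≠ number of b's (p).
The proof incorrectly doubts what is actually a valid contradiction.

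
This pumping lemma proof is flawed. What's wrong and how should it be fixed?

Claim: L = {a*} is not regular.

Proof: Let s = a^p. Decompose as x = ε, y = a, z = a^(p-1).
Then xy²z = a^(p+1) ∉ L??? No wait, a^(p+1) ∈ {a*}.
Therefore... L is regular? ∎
Error: The proof attempts to show a*  is not regular, but a* IS regular!

Correction: a* is a regular language (recognized by a simple DFA with one accepting state and self-loop on 'a'). The pumping lemma can only prove non-regularity, not regularity. For regular languages, pumping always works.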